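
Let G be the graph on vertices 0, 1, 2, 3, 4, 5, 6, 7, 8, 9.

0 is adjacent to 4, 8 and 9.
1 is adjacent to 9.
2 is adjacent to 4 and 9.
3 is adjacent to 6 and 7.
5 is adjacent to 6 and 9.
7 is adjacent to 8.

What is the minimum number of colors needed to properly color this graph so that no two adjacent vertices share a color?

3

The cycle 8-0-9-5-6-3-7-8 has odd length 7, so it cannot be 2-colored; at least 3 colors are needed.
3 colors suffice: color red → {4, 6, 8, 9}; color blue → {0, 1, 2, 3, 5}; color green → {7}. Every edge joins two different colors.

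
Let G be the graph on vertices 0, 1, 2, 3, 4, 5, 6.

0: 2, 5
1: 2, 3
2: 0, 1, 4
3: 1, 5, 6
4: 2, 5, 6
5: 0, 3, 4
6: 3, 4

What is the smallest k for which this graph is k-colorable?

The cycle 3-5-4-2-1-3 has odd length 5, so it cannot be 2-colored; at least 3 colors are needed.
3 colors suffice: 0=red, 1=green, 2=blue, 3=red, 4=red, 5=blue, 6=blue. Every edge joins two different colors.

3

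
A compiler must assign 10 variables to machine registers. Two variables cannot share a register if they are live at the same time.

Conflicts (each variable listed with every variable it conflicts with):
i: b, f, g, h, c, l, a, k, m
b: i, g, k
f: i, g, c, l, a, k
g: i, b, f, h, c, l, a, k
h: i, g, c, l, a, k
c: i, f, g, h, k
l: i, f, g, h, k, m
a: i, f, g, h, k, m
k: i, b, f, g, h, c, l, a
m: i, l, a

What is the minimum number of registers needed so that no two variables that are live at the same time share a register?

5

i, f, g, c, k pairwise conflict, so at least 5 registers are needed.
5 registers suffice: register 1 → {i}; register 2 → {g, m}; register 3 → {k}; register 4 → {b, f, h}; register 5 → {c, l, a}. No two conflicting variables share a register.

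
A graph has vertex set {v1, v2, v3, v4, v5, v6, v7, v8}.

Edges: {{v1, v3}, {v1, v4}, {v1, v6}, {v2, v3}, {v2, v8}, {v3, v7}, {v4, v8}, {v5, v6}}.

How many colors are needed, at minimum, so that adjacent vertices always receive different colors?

The cycle v2-v8-v4-v1-v3-v2 has odd length 5, so it cannot be 2-colored; at least 3 colors are needed.
3 colors suffice: color 1 → {v1, v5, v7, v8}; color 2 → {v3, v4, v6}; color 3 → {v2}. No two adjacent vertices share a color.

3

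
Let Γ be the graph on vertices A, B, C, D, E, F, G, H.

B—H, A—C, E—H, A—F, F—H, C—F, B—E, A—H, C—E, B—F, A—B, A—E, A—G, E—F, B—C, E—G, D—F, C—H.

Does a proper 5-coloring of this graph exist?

No

A, B, C, E, F, H are mutually adjacent (a clique of size 6), so at least 6 colors are needed.
So 5 colors are not enough.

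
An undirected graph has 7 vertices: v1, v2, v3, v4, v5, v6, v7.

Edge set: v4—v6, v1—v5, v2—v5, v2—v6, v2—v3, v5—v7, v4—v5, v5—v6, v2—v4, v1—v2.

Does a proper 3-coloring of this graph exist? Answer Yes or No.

No

v2, v4, v5, v6 form a clique, so at least 4 colors are needed.
So 3 colors are not enough.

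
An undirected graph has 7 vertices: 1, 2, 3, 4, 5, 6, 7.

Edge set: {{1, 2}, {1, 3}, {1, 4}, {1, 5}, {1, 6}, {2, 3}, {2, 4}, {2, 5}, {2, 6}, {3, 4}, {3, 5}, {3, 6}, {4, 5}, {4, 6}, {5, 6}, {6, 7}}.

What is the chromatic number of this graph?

6

1, 2, 3, 4, 5, 6 are pairwise adjacent (a clique of size 6), so at least 6 colors are needed.
6 colors suffice: 1=purple, 2=yellow, 3=orange, 4=green, 5=blue, 6=red, 7=blue. No two adjacent vertices share a color.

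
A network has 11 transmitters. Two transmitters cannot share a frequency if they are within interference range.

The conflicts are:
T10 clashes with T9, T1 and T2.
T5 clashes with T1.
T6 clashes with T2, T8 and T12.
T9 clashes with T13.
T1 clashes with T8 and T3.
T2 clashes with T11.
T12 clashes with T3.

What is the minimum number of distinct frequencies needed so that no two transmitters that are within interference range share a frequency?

3

The cycle T8-T1-T10-T2-T6-T8 has odd length 5, so it cannot be 2-colored; at least 3 frequencies are needed.
3 frequencies suffice: frequency 1 → {T6, T9, T1, T11}; frequency 2 → {T5, T13, T2, T8, T12}; frequency 3 → {T10, T3}. No two conflicting transmitters share a frequency.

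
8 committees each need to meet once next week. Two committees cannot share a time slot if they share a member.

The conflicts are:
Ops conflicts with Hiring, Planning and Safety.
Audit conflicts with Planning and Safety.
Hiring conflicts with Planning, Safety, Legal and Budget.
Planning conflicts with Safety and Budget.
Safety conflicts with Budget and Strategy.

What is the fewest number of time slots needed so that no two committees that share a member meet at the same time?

Ops, Hiring, Planning, Safety are mutually in conflict, so at least 4 time slots are needed.
4 time slots suffice: Ops=4, Audit=2, Hiring=2, Planning=3, Safety=1, Legal=1, Budget=4, Strategy=2. Every pair that conflicts lands in different time slots.

4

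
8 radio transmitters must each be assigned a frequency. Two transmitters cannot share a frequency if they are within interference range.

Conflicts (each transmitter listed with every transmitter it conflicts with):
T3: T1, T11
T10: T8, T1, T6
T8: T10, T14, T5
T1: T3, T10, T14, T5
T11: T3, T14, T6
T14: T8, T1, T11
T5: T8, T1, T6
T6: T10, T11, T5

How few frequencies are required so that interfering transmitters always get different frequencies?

The cycle T14-T8-T5-T6-T11-T14 has odd length 5, so it cannot be 2-colored; at least 3 frequencies are needed.
A valid assignment using 3 frequencies: T3=2, T10=2, T8=1, T1=1, T11=3, T14=2, T5=2, T6=1. Each listed conflict is separated.

3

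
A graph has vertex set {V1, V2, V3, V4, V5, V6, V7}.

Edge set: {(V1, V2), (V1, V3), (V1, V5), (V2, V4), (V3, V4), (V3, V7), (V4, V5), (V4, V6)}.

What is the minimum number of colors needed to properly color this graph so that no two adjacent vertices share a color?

2

V4 and V6 are adjacent, so at least 2 colors are needed.
2 colors suffice: V1=1, V2=2, V3=2, V4=1, V5=2, V6=2, V7=1. No two adjacent vertices share a color.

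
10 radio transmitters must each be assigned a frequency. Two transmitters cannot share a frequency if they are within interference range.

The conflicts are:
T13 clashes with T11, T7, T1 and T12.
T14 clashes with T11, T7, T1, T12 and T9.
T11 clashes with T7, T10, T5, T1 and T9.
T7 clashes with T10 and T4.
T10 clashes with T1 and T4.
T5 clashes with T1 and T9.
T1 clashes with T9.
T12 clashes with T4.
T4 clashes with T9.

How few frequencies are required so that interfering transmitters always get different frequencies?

T14, T11, T1, T9 pairwise conflict, so at least 4 frequencies are needed.
4 frequencies suffice: frequency 1 → {T11, T4}; frequency 2 → {T7, T1, T12}; frequency 3 → {T13, T10, T9}; frequency 4 → {T14, T5}. Every pair that conflicts lands in different frequencies.

4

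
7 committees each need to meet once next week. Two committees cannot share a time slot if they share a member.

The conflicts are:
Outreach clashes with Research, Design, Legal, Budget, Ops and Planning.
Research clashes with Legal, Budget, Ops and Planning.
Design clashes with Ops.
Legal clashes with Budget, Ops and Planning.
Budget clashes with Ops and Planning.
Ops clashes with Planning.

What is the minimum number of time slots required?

6

Outreach, Research, Legal, Budget, Ops, Planning are mutually in conflict, so at least 6 time slots are needed.
A valid assignment using 6 time slots: Outreach=1, Research=3, Design=3, Legal=4, Budget=6, Ops=2, Planning=5. Each listed conflict is separated.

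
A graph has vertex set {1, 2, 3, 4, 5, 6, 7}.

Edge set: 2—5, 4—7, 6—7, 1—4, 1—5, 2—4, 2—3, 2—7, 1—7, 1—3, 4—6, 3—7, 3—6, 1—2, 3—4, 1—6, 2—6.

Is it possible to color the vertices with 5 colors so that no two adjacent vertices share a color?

1, 2, 3, 4, 6, 7 are mutually adjacent (a clique of size 6), so at least 6 colors are needed.
So 5 colors are not enough.

No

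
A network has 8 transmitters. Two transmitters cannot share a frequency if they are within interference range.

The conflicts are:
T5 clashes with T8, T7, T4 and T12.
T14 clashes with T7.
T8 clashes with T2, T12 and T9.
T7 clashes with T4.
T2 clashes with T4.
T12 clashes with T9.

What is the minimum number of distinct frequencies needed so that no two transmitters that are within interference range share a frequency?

T8, T12, T9 are mutually in conflict, so at least 3 frequencies are needed.
3 frequencies suffice: T5=2, T14=1, T8=1, T7=3, T2=2, T4=1, T12=3, T9=2. Every pair that conflicts lands in different frequencies.

3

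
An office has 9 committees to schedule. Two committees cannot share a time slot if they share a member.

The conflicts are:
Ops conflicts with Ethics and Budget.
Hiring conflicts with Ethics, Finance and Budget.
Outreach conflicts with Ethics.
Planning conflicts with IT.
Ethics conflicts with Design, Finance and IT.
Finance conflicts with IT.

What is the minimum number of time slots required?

Ethics, Finance, IT are mutually in conflict, so at least 3 time slots are needed.
3 time slots suffice: time slot 1 → {Planning, Ethics, Budget}; time slot 2 → {Ops, Hiring, Outreach, Design, IT}; time slot 3 → {Finance}. Each listed conflict is separated.

3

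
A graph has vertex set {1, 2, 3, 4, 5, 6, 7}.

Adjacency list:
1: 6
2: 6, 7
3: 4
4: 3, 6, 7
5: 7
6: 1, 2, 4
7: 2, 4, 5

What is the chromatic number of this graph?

4 and 7 are adjacent, so at least 2 colors are needed.
2 colors suffice: color red → {1, 2, 4, 5}; color blue → {3, 6, 7}. Each edge has distinct colors on its endpoints.

2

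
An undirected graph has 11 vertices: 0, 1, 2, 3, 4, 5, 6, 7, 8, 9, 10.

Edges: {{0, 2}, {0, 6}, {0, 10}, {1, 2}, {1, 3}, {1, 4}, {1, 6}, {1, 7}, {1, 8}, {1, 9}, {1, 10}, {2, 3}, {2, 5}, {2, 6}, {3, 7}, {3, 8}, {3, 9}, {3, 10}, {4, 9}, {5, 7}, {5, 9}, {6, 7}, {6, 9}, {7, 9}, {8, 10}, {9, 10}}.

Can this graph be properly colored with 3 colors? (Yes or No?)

No

1, 6, 7, 9 are mutually adjacent (a clique of size 4), so at least 4 colors are needed.
So 3 colors are not enough.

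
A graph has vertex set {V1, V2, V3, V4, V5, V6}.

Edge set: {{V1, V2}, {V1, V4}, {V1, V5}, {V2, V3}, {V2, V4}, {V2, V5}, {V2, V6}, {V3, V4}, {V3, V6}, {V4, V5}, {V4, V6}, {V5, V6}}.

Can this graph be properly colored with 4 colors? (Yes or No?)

Yes

The chromatic number is 4. V1, V2, V4, V5 form a clique, so at least 4 colors are needed.
4 colors suffice: color R → {V4}; color B → {V2}; color G → {V1, V6}; color Y → {V3, V5}.
That is already a proper 4-coloring.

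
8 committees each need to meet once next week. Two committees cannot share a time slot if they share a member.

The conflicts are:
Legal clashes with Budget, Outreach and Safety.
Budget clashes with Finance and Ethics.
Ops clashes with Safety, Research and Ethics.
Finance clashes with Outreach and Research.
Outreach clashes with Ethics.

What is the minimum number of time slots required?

3

The cycle Safety-Ops-Ethics-Outreach-Legal-Safety has odd length 5, so it cannot be 2-colored; at least 3 time slots are needed.
Using 3 time slots: Legal=1, Budget=2, Ops=2, Finance=1, Outreach=2, Safety=3, Research=3, Ethics=1. Every pair that conflicts lands in different time slots.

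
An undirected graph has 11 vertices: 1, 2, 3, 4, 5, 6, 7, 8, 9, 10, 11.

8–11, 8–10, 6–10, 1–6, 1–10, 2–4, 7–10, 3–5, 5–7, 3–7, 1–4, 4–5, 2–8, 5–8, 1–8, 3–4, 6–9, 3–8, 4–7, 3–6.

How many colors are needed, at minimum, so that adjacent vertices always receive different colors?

4

3, 4, 5, 7 are pairwise adjacent (a clique of size 4), so at least 4 colors are needed.
4 colors suffice: color red → {4, 6, 8}; color blue → {2, 3, 9, 10, 11}; color green → {1, 5}; color yellow → {7}. Every edge joins two different colors.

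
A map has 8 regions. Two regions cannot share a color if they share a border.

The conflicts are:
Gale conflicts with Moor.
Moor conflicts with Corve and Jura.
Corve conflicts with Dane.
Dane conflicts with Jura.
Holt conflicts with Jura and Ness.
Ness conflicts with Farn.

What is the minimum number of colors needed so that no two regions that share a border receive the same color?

2

Gale and Moor conflict, so at least 2 colors are needed.
A valid assignment using 2 colors: Gale=1, Moor=2, Corve=1, Dane=2, Holt=2, Jura=1, Ness=1, Farn=2. Every pair that conflicts lands in different colors.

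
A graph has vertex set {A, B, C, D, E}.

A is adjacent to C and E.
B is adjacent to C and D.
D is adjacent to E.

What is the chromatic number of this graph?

3

The cycle E-D-B-C-A-E has odd length 5, so it cannot be 2-colored; at least 3 colors are needed.
3 colors suffice: color 1 → {A, B}; color 2 → {C, D}; color 3 → {E}. Every edge joins two different colors.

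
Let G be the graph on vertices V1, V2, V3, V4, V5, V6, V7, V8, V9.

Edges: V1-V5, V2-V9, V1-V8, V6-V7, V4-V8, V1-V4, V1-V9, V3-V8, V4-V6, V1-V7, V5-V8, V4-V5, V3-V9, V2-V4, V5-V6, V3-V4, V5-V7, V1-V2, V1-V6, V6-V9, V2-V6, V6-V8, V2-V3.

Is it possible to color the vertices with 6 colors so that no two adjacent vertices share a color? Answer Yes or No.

The chromatic number is 5. V1, V4, V5, V6, V8 are mutually adjacent (a clique of size 5), so at least 5 colors are needed.
5 colors suffice: V1=2, V2=4, V3=1, V4=3, V5=4, V6=1, V7=3, V8=5, V9=3.
Since 6 ≥ 5, a proper 6-coloring certainly exists.

Yes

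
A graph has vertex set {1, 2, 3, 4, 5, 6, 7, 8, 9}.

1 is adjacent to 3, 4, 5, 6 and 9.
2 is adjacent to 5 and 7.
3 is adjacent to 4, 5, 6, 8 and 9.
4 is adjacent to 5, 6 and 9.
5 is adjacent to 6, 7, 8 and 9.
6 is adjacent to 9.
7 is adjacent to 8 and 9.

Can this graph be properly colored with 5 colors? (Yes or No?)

No

1, 3, 4, 5, 6, 9 are pairwise adjacent (a clique of size 6), so at least 6 colors are needed.
So 5 colors are not enough.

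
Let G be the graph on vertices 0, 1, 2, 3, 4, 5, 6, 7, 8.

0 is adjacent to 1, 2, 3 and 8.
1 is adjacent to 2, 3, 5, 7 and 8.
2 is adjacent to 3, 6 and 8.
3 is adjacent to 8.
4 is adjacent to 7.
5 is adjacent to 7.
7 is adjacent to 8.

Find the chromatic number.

5

0, 1, 2, 3, 8 form a clique, so at least 5 colors are needed.
One proper 5-coloring: 0=purple, 1=red, 2=green, 3=yellow, 4=red, 5=blue, 6=red, 7=green, 8=blue. Each edge has distinct colors on its endpoints.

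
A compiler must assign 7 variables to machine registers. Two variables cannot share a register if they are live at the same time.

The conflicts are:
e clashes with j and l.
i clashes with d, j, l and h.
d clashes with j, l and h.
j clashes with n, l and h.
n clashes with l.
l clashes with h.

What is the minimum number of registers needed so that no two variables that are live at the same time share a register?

i, d, j, l, h pairwise conflict, so at least 5 registers are needed.
Using 5 registers: e=3, i=4, d=3, j=1, n=3, l=2, h=5. Each listed conflict is separated.

5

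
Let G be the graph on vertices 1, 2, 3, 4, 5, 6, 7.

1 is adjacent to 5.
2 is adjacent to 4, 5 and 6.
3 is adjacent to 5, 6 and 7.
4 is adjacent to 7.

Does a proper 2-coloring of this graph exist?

No

The cycle 6-3-7-4-2-6 has odd length 5, so it cannot be 2-colored; at least 3 colors are needed.
So 2 colors are not enough.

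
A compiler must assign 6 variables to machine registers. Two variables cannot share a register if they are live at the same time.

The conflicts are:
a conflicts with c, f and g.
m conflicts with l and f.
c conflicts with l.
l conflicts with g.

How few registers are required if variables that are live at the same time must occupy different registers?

The cycle f-a-c-l-m-f has odd length 5, so it cannot be 2-colored; at least 3 registers are needed.
3 registers suffice: register 1 → {a, l}; register 2 → {m, c, g}; register 3 → {f}. Each listed conflict is separated.

3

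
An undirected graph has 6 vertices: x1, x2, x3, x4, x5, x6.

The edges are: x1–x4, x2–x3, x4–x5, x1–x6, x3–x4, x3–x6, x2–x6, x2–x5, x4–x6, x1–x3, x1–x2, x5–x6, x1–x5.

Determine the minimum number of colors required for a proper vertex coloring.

x1, x3, x4, x6 are mutually adjacent (a clique of size 4), so at least 4 colors are needed.
A valid assignment using 4 colors: x1=2, x2=4, x3=3, x4=4, x5=3, x6=1. Each edge has distinct colors on its endpoints.

4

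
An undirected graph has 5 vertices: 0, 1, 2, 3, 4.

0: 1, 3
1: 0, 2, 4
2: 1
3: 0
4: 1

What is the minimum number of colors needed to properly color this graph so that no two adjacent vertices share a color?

2

1 and 2 are adjacent, so at least 2 colors are needed.
One proper 2-coloring: 0=blue, 1=red, 2=blue, 3=red, 4=blue. Each edge has distinct colors on its endpoints.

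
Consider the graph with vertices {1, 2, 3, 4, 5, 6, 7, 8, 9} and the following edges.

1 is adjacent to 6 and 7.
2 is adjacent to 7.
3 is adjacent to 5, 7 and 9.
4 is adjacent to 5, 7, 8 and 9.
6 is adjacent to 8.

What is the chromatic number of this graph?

The cycle 4-7-1-6-8-4 has odd length 5, so it cannot be 2-colored; at least 3 colors are needed.
One proper 3-coloring: 1=a, 2=a, 3=a, 4=a, 5=b, 6=c, 7=b, 8=b, 9=b. Every edge joins two different colors.

3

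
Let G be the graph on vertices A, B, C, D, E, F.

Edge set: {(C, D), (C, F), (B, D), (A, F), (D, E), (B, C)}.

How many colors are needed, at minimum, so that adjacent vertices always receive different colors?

B, C, D are mutually adjacent, so at least 3 colors are needed.
One proper 3-coloring: A=1, B=3, C=1, D=2, E=1, F=2. Every edge joins two different colors.

3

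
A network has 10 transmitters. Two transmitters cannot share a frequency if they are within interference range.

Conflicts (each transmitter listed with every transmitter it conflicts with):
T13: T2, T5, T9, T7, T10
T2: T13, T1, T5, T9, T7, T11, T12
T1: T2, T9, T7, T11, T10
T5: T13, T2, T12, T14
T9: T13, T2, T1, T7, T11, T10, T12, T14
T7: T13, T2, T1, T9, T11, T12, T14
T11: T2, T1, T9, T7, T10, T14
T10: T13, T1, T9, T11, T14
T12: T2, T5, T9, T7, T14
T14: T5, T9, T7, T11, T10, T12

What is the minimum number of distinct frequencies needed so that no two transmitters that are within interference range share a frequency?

T2, T1, T9, T7, T11 pairwise conflict, so at least 5 frequencies are needed.
5 frequencies suffice: T13=4, T2=2, T1=5, T5=1, T9=1, T7=3, T11=4, T10=3, T12=4, T14=2. No two conflicting transmitters share a frequency.

5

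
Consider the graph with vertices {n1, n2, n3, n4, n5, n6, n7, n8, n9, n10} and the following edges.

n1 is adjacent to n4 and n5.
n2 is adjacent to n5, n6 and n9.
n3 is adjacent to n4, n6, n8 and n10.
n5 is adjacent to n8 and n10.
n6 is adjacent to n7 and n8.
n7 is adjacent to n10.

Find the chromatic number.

3

n3, n6, n8 are mutually adjacent, so at least 3 colors are needed.
3 colors suffice: color 1 → {n4, n5, n6, n9}; color 2 → {n1, n2, n3, n7}; color 3 → {n8, n10}. Each edge has distinct colors on its endpoints.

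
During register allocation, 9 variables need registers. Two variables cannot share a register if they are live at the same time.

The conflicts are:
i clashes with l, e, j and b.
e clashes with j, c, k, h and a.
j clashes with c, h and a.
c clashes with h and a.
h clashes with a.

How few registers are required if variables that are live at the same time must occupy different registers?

5

e, j, c, h, a are mutually in conflict, so at least 5 registers are needed.
5 registers suffice: i=3, l=1, e=1, j=2, b=1, c=5, k=2, h=4, a=3. No two conflicting variables share a register.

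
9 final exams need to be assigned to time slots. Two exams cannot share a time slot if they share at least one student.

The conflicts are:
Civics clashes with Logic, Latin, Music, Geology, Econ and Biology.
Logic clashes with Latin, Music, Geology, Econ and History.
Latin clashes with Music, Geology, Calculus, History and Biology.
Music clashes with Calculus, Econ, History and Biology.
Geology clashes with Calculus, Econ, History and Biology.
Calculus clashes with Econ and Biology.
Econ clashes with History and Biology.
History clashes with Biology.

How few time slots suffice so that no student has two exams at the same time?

Civics, Latin, Music, Biology all conflict with each other, so at least 4 time slots are needed.
Using 4 time slots: Civics=4, Logic=3, Latin=2, Music=1, Geology=1, Calculus=4, Econ=2, History=4, Biology=3. No two conflicting exams share a time slot.

4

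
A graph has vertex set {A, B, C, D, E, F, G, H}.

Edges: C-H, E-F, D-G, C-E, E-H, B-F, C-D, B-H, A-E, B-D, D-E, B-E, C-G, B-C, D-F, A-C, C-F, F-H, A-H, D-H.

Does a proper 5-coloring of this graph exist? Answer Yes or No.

No

B, C, D, E, F, H form a clique, so at least 6 colors are needed.
So 5 colors are not enough.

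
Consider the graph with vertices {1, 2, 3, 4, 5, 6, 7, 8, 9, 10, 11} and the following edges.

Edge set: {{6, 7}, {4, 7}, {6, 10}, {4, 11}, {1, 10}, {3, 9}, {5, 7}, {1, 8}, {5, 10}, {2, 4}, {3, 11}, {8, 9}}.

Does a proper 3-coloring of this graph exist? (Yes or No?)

Yes

The chromatic number is 3. The cycle 1-10-6-7-4-11-3-9-8-1 has odd length 9, so it cannot be 2-colored; at least 3 colors are needed.
3 colors suffice: color a → {3, 4, 8, 10}; color b → {1, 2, 7, 9, 11}; color c → {5, 6}.
That is already a proper 3-coloring.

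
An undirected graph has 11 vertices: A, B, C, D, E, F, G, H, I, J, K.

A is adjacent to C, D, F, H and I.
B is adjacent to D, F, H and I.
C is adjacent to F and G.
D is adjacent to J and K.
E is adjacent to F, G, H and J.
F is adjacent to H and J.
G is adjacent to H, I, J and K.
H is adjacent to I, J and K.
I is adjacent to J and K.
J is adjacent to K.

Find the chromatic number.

5

G, H, I, J, K are mutually adjacent (a clique of size 5), so at least 5 colors are needed.
A valid assignment using 5 colors: A=2, B=2, C=1, D=1, E=5, F=3, G=4, H=1, I=3, J=2, K=5. Each edge has distinct colors on its endpoints.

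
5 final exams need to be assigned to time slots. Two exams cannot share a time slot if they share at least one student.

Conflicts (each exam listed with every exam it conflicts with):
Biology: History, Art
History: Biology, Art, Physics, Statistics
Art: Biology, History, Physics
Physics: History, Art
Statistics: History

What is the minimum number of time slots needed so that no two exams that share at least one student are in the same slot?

3

History, Art, Physics are mutually in conflict, so at least 3 time slots are needed.
A valid assignment using 3 time slots: Biology=3, History=1, Art=2, Physics=3, Statistics=2. No two conflicting exams share a time slot.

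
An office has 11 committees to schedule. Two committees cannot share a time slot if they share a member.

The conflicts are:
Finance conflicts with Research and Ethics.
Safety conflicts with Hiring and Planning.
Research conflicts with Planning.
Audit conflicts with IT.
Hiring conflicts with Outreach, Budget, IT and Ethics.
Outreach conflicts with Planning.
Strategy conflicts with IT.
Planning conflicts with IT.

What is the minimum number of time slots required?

Audit and IT conflict, so at least 2 time slots are needed.
2 time slots suffice: time slot 1 → {Finance, Audit, Hiring, Strategy, Planning}; time slot 2 → {Safety, Research, Outreach, Budget, IT, Ethics}. Each listed conflict is separated.

2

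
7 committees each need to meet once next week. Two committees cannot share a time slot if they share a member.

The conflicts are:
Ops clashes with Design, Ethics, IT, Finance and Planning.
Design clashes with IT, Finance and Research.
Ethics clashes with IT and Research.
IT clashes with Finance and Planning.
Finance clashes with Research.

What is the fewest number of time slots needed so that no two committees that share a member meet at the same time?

Ops, Design, IT, Finance are mutually in conflict, so at least 4 time slots are needed.
Using 4 time slots: Ops=2, Design=3, Ethics=3, IT=1, Finance=4, Planning=3, Research=1. No two conflicting committees share a time slot.

4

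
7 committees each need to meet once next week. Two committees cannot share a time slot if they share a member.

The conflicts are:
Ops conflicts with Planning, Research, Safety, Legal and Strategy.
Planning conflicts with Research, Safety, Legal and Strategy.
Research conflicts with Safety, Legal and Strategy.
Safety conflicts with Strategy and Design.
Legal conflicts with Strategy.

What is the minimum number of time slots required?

Ops, Planning, Research, Safety, Strategy are mutually in conflict, so at least 5 time slots are needed.
5 time slots suffice: time slot 1 → {Safety, Legal}; time slot 2 → {Research, Design}; time slot 3 → {Strategy}; time slot 4 → {Ops}; time slot 5 → {Planning}. No two conflicting committees share a time slot.

5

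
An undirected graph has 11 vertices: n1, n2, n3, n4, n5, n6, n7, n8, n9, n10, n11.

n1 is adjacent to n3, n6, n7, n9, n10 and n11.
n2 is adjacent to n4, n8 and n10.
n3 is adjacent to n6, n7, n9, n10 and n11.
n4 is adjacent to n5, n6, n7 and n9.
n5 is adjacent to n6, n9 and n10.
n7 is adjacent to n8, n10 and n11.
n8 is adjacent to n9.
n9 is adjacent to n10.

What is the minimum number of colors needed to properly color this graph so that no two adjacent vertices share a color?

4

n1, n3, n7, n11 form a clique, so at least 4 colors are needed.
4 colors suffice: n1=1, n2=2, n3=3, n4=1, n5=3, n6=2, n7=2, n8=1, n9=2, n10=4, n11=4. Every edge joins two different colors.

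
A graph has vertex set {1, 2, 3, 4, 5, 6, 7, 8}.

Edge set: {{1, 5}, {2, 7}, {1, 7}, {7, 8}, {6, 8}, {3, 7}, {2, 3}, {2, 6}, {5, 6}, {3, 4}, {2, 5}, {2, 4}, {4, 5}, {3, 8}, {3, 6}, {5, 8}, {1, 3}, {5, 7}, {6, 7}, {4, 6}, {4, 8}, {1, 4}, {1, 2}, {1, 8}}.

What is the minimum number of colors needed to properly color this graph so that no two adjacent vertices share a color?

4

3, 6, 7, 8 form a clique, so at least 4 colors are needed.
4 colors suffice: color a → {3, 5}; color b → {4, 7}; color c → {2, 8}; color d → {1, 6}. Every edge joins two different colors.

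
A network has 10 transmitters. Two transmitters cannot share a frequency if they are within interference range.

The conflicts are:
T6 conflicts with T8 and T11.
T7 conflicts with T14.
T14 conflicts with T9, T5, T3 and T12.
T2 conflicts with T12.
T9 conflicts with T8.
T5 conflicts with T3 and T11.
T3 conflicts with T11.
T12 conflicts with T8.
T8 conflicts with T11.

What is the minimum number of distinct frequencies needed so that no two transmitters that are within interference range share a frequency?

3

T14, T5, T3 all conflict with each other, so at least 3 frequencies are needed.
3 frequencies suffice: frequency 1 → {T14, T2, T11}; frequency 2 → {T7, T5, T8}; frequency 3 → {T6, T9, T3, T12}. Each listed conflict is separated.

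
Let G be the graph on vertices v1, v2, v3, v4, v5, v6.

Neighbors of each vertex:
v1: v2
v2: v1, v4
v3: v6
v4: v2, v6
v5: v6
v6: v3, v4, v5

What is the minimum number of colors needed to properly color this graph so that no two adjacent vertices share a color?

v1 and v2 are adjacent, so at least 2 colors are needed.
2 colors suffice: color 1 → {v2, v6}; color 2 → {v1, v3, v4, v5}. Every edge joins two different colors.

2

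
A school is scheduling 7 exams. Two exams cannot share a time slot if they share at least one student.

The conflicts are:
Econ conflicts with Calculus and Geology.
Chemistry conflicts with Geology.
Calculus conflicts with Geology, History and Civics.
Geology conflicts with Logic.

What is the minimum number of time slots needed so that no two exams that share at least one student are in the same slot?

3

Econ, Calculus, Geology are mutually in conflict, so at least 3 time slots are needed.
3 time slots suffice: time slot 1 → {Chemistry, Calculus, Logic}; time slot 2 → {Geology, History, Civics}; time slot 3 → {Econ}. Every pair that conflicts lands in different time slots.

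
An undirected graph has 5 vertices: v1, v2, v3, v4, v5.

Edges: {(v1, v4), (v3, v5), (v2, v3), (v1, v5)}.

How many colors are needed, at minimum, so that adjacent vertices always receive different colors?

2

v1 and v5 are adjacent, so at least 2 colors are needed.
2 colors suffice: color R → {v1, v3}; color B → {v2, v4, v5}. Each edge has distinct colors on its endpoints.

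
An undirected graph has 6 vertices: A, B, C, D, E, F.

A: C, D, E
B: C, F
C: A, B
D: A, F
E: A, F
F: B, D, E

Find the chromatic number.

The cycle C-A-E-F-B-C has odd length 5, so it cannot be 2-colored; at least 3 colors are needed.
One proper 3-coloring: A=1, B=3, C=2, D=2, E=2, F=1. Each edge has distinct colors on its endpoints.

3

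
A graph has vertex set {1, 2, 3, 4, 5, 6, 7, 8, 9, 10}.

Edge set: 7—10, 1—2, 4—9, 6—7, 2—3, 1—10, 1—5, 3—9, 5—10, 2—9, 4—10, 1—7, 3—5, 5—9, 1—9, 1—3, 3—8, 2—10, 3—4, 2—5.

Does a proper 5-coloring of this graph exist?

Yes

The chromatic number is 5. 1, 2, 3, 5, 9 are mutually adjacent (a clique of size 5), so at least 5 colors are needed.
5 colors suffice: 1=red, 2=purple, 3=blue, 4=red, 5=yellow, 6=red, 7=green, 8=red, 9=green, 10=blue.
That is already a proper 5-coloring.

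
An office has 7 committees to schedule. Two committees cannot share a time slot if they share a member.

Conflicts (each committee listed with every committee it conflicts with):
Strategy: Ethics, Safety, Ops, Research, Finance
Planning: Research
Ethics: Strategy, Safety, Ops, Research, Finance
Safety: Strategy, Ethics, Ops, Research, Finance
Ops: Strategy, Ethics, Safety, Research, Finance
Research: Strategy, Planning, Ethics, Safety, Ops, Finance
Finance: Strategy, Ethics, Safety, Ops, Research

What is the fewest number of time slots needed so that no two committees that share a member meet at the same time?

6

Strategy, Ethics, Safety, Ops, Research, Finance are mutually in conflict, so at least 6 time slots are needed.
6 time slots suffice: time slot 1 → {Research}; time slot 2 → {Planning, Ethics}; time slot 3 → {Ops}; time slot 4 → {Safety}; time slot 5 → {Strategy}; time slot 6 → {Finance}. Every pair that conflicts lands in different time slots.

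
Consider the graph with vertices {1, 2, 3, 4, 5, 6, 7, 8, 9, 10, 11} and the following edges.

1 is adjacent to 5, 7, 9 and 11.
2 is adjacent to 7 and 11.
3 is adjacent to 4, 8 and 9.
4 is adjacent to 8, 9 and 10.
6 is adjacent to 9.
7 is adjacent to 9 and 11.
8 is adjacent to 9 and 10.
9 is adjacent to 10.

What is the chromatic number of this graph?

4

3, 4, 8, 9 form a clique, so at least 4 colors are needed.
4 colors suffice: color a → {5, 9, 11}; color b → {4, 6, 7}; color c → {1, 2, 8}; color d → {3, 10}. No two adjacent vertices share a color.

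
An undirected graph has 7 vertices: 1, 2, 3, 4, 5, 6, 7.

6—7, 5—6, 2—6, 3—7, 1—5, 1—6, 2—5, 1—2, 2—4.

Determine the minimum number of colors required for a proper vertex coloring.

4

1, 2, 5, 6 form a clique, so at least 4 colors are needed.
A valid assignment using 4 colors: 1=d, 2=a, 3=b, 4=b, 5=c, 6=b, 7=a. No two adjacent vertices share a color.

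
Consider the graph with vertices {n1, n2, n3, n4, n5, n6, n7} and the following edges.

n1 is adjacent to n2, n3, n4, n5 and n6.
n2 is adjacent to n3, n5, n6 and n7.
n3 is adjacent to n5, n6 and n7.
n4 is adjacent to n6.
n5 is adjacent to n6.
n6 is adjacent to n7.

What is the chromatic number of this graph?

n1, n2, n3, n5, n6 form a clique, so at least 5 colors are needed.
A valid assignment using 5 colors: n1=4, n2=3, n3=2, n4=2, n5=5, n6=1, n7=4. Every edge joins two different colors.

5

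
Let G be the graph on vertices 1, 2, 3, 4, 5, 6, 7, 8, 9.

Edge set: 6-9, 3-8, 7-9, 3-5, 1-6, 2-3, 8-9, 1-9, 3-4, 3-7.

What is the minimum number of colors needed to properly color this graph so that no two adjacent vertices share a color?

3

1, 6, 9 are mutually adjacent, so at least 3 colors are needed.
One proper 3-coloring: 1=c, 2=b, 3=a, 4=b, 5=b, 6=b, 7=b, 8=b, 9=a. Each edge has distinct colors on its endpoints.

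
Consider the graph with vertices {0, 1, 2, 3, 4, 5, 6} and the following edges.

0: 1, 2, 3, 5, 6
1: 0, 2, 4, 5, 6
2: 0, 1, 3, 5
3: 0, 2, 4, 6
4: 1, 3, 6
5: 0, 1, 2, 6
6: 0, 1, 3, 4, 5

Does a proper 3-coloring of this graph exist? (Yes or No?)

No

0, 1, 5, 6 are pairwise adjacent (a clique of size 4), so at least 4 colors are needed.
So 3 colors are not enough.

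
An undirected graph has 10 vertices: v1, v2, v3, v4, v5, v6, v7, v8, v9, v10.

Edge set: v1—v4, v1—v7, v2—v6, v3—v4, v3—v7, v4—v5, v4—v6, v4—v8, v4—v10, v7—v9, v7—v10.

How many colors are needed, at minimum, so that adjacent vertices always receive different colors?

2

v4 and v8 are adjacent, so at least 2 colors are needed.
2 colors suffice: color 1 → {v2, v4, v7}; color 2 → {v1, v3, v5, v6, v8, v9, v10}. No two adjacent vertices share a color.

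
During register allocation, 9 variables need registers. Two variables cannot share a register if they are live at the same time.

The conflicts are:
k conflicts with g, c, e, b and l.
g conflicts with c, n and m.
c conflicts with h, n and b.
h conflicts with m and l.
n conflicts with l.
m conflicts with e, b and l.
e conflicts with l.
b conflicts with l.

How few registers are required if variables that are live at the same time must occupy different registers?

3

k, c, b pairwise conflict, so at least 3 registers are needed.
3 registers suffice: register 1 → {c, l}; register 2 → {k, n, m}; register 3 → {g, h, e, b}. Each listed conflict is separated.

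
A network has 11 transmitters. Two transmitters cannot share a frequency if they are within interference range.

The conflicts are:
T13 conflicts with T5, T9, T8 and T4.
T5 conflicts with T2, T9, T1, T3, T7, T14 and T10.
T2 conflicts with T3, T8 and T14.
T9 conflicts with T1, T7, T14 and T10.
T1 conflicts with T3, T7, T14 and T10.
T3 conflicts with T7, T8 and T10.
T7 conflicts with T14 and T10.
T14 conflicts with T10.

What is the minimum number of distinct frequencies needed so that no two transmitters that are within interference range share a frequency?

T5, T9, T1, T7, T14, T10 are mutually in conflict, so at least 6 frequencies are needed.
6 frequencies suffice: frequency 1 → {T5, T8, T4}; frequency 2 → {T9, T3}; frequency 3 → {T13, T2, T7}; frequency 4 → {T14}; frequency 5 → {T10}; frequency 6 → {T1}. Each listed conflict is separated.

6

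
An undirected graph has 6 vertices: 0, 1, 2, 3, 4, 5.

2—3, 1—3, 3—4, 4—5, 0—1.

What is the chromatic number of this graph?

2 and 3 are adjacent, so at least 2 colors are needed.
2 colors suffice: color a → {0, 3, 5}; color b → {1, 2, 4}. Every edge joins two different colors.

2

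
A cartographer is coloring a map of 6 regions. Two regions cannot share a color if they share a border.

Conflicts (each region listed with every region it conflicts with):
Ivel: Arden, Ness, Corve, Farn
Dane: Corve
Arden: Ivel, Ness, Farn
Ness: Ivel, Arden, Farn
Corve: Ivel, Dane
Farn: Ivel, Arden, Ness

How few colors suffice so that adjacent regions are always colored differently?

4

Ivel, Arden, Ness, Farn all conflict with each other, so at least 4 colors are needed.
One proper 4-coloring: Ivel=1, Dane=1, Arden=3, Ness=2, Corve=2, Farn=4. No two conflicting regions share a color.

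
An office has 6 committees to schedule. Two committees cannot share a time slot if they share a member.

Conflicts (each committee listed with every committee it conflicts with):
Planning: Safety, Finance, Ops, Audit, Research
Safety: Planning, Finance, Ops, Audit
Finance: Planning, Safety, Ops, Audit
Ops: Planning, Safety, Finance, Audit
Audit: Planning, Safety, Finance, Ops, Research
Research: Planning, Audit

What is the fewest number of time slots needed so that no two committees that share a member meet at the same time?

Planning, Safety, Finance, Ops, Audit all conflict with each other, so at least 5 time slots are needed.
5 time slots suffice: time slot 1 → {Audit}; time slot 2 → {Planning}; time slot 3 → {Finance, Research}; time slot 4 → {Safety}; time slot 5 → {Ops}. Every pair that conflicts lands in different time slots.

5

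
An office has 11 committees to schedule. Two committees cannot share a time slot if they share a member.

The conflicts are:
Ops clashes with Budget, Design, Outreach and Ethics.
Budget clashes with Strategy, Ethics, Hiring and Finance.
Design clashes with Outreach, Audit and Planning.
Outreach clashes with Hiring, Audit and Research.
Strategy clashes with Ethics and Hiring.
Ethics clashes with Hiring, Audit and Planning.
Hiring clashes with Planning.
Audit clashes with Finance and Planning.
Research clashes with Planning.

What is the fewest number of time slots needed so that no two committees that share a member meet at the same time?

4

Budget, Strategy, Ethics, Hiring pairwise conflict, so at least 4 time slots are needed.
Using 4 time slots: Ops=3, Budget=2, Design=4, Outreach=1, Strategy=4, Ethics=1, Hiring=3, Audit=3, Research=3, Finance=1, Planning=2. Each listed conflict is separated.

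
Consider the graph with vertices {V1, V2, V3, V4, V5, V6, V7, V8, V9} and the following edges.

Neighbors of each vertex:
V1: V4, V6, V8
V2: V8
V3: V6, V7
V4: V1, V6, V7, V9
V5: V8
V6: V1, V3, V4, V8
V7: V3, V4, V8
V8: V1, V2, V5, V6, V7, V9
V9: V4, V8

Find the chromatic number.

3

V1, V6, V8 are pairwise adjacent, so at least 3 colors are needed.
One proper 3-coloring: V1=3, V2=2, V3=1, V4=1, V5=2, V6=2, V7=2, V8=1, V9=2. Every edge joins two different colors.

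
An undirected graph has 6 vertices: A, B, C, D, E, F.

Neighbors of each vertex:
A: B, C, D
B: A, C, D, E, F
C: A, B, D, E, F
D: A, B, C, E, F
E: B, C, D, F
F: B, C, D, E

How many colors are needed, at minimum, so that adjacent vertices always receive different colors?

B, C, D, E, F are pairwise adjacent (a clique of size 5), so at least 5 colors are needed.
One proper 5-coloring: A=4, B=1, C=3, D=2, E=4, F=5. No two adjacent vertices share a color.

5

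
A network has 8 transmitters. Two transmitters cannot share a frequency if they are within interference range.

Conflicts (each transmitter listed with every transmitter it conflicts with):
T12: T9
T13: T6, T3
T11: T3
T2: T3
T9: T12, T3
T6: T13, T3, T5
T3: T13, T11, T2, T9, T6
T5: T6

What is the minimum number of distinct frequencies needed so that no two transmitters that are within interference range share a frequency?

T13, T6, T3 pairwise conflict, so at least 3 frequencies are needed.
3 frequencies suffice: frequency 1 → {T12, T3, T5}; frequency 2 → {T11, T2, T9, T6}; frequency 3 → {T13}. Every pair that conflicts lands in different frequencies.

3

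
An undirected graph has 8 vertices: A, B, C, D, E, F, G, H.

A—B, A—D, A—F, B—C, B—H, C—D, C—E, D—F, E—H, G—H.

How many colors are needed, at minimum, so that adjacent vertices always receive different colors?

3

A, D, F are pairwise adjacent, so at least 3 colors are needed.
One proper 3-coloring: A=1, B=2, C=1, D=2, E=2, F=3, G=2, H=1. No two adjacent vertices share a color.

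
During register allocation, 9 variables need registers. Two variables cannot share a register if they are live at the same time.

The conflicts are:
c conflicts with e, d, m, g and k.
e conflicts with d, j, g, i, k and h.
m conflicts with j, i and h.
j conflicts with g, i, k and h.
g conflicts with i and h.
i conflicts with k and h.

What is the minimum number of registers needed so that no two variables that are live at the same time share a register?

5

e, j, g, i, h all conflict with each other, so at least 5 registers are needed.
A valid assignment using 5 registers: c=2, e=1, d=3, m=1, j=3, g=4, i=2, k=4, h=5. No two conflicting variables share a register.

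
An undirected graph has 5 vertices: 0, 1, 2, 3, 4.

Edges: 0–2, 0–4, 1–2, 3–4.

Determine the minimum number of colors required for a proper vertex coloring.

2

0 and 2 are adjacent, so at least 2 colors are needed.
2 colors suffice: color a → {0, 1, 3}; color b → {2, 4}. Every edge joins two different colors.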